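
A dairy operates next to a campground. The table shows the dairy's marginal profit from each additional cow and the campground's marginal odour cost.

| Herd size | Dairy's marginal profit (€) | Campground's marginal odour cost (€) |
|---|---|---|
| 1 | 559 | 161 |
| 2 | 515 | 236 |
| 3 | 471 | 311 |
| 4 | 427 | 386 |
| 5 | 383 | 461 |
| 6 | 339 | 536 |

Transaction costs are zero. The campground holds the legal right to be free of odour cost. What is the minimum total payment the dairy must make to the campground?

Efficient level: marginal profit ≥ marginal odour cost through level 4, so k* = 4.
With the campground holding the right, the dairy must at least compensate total damage at k*: 161 + 236 + 311 + 386 = 1094.

€1094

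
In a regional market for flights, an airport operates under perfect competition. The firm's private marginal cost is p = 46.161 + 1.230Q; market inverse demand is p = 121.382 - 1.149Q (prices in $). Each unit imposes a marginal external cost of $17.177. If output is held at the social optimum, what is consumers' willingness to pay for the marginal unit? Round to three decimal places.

Social marginal cost = private MC + MEC = 63.338 + 1.230Q.
Set SMC = demand: 63.338 + 1.230Q = 121.382 - 1.149Q → Q* = 24.3985.
Consumer price on the demand curve at Q*: 121.382 − 1.149×24.3985 = 93.3481.

P = $93.348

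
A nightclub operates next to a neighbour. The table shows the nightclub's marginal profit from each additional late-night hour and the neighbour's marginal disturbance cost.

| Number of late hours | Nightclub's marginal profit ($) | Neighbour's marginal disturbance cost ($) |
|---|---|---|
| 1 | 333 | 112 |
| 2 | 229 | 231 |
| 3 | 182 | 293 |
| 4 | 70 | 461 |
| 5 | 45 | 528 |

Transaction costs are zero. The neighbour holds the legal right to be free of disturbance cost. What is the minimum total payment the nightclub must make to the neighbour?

Efficient level: marginal profit ≥ marginal disturbance cost through level 1, so k* = 1.
With the neighbour holding the right, the nightclub must at least compensate total damage at k*: 112 = 112.

$112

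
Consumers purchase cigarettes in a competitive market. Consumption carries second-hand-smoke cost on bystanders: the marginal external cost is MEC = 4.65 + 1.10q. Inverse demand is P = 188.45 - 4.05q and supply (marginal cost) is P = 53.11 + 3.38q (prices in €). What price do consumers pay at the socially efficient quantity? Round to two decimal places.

Social marginal benefit = demand − MEC = 183.80 - 5.15q.
Set SMB = MC: 183.80 - 5.15q = 53.11 + 3.38q → q* = 15.3212.
Consumer price on the demand curve at q*: 188.45 − 4.05×15.3212 = 126.3991.

P = €126.40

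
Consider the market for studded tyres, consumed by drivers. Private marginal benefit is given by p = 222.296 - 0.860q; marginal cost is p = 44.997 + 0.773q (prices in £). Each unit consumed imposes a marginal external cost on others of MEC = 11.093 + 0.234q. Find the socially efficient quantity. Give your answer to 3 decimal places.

q* = 89.023

Social marginal benefit = demand − MEC = 211.203 - 1.094q.
Set SMB = MC: 211.203 - 1.094q = 44.997 + 0.773q → q* = 89.0230.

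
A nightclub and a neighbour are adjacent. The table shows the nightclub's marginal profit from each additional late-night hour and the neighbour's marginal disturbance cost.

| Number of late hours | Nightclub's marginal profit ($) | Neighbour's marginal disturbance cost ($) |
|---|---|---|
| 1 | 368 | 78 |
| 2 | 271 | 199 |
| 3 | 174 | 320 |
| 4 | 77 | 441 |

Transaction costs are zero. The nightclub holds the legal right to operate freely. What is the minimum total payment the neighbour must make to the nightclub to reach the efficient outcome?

Left alone the nightclub would choose level 4 (marginal profit stays positive).
Efficient level: k* = 2 (marginal profit ≥ marginal disturbance cost through 2).
The neighbour must at least cover the nightclub's forgone profit from cutting 4→2: 174 + 77 = 251.

$251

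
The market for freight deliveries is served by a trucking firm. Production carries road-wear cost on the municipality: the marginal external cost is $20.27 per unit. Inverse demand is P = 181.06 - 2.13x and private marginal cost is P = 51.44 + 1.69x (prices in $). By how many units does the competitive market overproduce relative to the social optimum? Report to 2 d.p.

5.31 units

Market equilibrium (private): 51.44 + 1.69x = 181.06 - 2.13x → x_m = 33.9319.
Social marginal cost = private MC + MEC = 71.71 + 1.69x.
Set SMC = demand: 71.71 + 1.69x = 181.06 - 2.13x → x* = 28.6257.
Gap = |33.9319 − 28.6257| = 5.3062.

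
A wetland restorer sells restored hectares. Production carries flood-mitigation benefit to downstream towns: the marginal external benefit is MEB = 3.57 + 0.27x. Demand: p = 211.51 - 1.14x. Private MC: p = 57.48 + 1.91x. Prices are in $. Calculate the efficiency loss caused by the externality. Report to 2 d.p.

DWL = $53.24

Market equilibrium (private): 57.48 + 1.91x = 211.51 - 1.14x → x_m = 50.5016.
Social marginal cost = private MC − MEB = 53.91 + 1.64x.
Set SMC = demand: 53.91 + 1.64x = 211.51 - 1.14x → x* = 56.6906.
Height of the DWL triangle at x_m is demand(x_m) − SMC(x_m) = MEB(x_m) = 17.2054.
DWL = ½ × 6.1890 × 17.2054 = 53.2421.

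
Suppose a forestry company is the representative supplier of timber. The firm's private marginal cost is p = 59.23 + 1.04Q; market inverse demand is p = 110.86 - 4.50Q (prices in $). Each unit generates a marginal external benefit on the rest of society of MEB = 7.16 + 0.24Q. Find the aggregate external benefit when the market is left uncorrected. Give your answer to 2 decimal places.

$77.15

Market equilibrium (private): 59.23 + 1.04Q = 110.86 - 4.50Q → Q_m = 9.3195.
Total external benefit = ∫₀^{Q_m} (7.16 + 0.24Q) dQ = 7.16×9.3195 + ½×0.24×9.3195² = 77.1500.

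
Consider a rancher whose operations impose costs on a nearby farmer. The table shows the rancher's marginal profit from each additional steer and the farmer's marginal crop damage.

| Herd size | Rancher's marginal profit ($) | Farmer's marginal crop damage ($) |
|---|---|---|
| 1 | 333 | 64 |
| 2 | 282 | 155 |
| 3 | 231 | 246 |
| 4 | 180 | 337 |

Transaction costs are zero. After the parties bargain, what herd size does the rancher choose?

2

Bargaining reaches the level where marginal profit last exceeds marginal crop damage.
That holds through level 2 (282 ≥ 155) but not at 3 (231 < 246).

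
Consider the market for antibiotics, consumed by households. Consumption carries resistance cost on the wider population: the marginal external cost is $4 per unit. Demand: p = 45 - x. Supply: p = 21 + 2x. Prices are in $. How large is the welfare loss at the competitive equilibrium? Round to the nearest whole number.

DWL = $3

Market equilibrium (private): 21 + 2x = 45 - x → x_m = 8.0000.
Social marginal benefit = demand − MEC = 41 - x.
Set SMB = MC: 41 - x = 21 + 2x → x* = 6.6667.
The welfare-loss triangle has base |x_m − x*| and height MEC(x_m) (the vertical gap between SMB and MC is zero at x* and MEC at x_m).
DWL = ½ × 1.3333 × 4.0000 = 2.6666.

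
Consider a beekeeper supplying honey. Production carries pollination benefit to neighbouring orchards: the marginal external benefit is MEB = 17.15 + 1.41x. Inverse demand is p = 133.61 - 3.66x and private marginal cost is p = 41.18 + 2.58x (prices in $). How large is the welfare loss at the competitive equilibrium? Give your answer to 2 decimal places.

DWL = $149.76

Market equilibrium (private): 41.18 + 2.58x = 133.61 - 3.66x → x_m = 14.8125.
Social marginal cost = private MC − MEB = 24.03 + 1.17x.
Set SMC = demand: 24.03 + 1.17x = 133.61 - 3.66x → x* = 22.6874.
Between x* and x_m the wedge demand − SMC runs linearly from 0 to MEB(x_m), so the loss is a triangle.
DWL = ½ × 7.8749 × 38.0356 = 149.7633.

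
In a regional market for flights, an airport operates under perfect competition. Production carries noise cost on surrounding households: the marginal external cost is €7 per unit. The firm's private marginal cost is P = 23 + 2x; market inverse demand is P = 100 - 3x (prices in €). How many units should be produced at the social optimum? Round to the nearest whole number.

Social marginal cost = private MC + MEC = 30 + 2x.
Set SMC = demand: 30 + 2x = 100 - 3x → x* = 14.0000.

x* = 14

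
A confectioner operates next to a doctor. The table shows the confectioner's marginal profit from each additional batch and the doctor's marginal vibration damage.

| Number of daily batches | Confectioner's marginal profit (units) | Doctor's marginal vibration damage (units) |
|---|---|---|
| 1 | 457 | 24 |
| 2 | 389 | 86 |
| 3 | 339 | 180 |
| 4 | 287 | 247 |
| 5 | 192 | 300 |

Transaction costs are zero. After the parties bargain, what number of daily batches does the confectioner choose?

Bargaining reaches the level where marginal profit last exceeds marginal vibration damage.
That holds through level 4 (287 ≥ 247) but not at 5 (192 < 300).

4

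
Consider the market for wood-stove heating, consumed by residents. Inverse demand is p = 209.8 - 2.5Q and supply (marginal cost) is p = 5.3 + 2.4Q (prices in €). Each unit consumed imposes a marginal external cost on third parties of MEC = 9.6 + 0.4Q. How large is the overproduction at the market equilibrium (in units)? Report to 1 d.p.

Market equilibrium (private): 5.3 + 2.4Q = 209.8 - 2.5Q → Q_m = 41.7347.
Social marginal benefit = demand − MEC = 200.2 - 2.9Q.
Set SMB = MC: 200.2 - 2.9Q = 5.3 + 2.4Q → Q* = 36.7736.
Gap = |41.7347 − 36.7736| = 4.9611.

5.0 units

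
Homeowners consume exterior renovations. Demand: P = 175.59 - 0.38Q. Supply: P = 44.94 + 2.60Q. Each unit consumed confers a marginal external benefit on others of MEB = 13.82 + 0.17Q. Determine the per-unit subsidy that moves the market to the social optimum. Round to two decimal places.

subsidy = 22.56 per unit

Social marginal benefit = demand + MEB = 189.41 - 0.21Q.
Set SMB = MC: 189.41 - 0.21Q = 44.94 + 2.60Q → Q* = 51.4128.
The Pigouvian subsidy equals MEB at Q*: 13.82 + 0.17×51.4128 = 22.5602.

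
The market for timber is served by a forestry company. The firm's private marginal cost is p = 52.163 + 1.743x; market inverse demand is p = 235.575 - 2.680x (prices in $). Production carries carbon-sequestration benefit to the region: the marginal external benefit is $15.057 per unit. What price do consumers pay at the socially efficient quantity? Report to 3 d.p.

P = $115.318

Social marginal cost = private MC − MEB = 37.106 + 1.743x.
Set SMC = demand: 37.106 + 1.743x = 235.575 - 2.680x → x* = 44.8720.
Consumer price on the demand curve at x*: 235.575 − 2.680×44.8720 = 115.3180.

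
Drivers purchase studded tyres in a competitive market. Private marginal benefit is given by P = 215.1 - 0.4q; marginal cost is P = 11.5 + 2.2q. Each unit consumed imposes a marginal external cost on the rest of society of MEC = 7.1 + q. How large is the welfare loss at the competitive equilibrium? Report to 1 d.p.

DWL = 1013.1

Market equilibrium (private): 11.5 + 2.2q = 215.1 - 0.4q → q_m = 78.3077.
Social marginal benefit = demand − MEC = 208.0 - 1.4q.
Set SMB = MC: 208.0 - 1.4q = 11.5 + 2.2q → q* = 54.5833.
Height of the DWL triangle at q_m is MC(q_m) − SMB(q_m) = MEC(q_m) = 85.4077.
DWL = ½ × 23.7244 × 85.4077 = 1013.1232.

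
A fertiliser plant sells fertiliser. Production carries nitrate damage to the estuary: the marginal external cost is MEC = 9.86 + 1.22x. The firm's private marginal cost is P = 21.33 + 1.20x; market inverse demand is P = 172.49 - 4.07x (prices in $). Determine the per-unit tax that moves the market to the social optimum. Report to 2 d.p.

tax = $36.42 per unit

Social marginal cost = private MC + MEC = 31.19 + 2.42x.
Set SMC = demand: 31.19 + 2.42x = 172.49 - 4.07x → x* = 21.7720.
The Pigouvian tax equals MEC at x*: 9.86 + 1.22×21.7720 = 36.4218.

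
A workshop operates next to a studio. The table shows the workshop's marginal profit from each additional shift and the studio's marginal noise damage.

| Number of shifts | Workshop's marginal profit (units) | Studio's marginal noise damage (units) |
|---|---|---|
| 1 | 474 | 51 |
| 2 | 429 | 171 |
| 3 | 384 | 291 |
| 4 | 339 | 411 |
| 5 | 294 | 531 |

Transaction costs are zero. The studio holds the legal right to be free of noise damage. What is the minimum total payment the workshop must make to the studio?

513

Efficient level: marginal profit ≥ marginal noise damage through level 3, so k* = 3.
With the studio holding the right, the workshop must at least compensate total damage at k*: 51 + 171 + 291 = 513.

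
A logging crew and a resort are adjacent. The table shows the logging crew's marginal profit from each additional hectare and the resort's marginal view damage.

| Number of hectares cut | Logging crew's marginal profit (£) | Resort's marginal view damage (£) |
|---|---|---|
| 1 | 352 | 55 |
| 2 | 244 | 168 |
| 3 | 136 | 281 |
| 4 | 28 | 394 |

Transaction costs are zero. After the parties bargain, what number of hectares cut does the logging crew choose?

Bargaining reaches the level where marginal profit last exceeds marginal view damage.
That holds through level 2 (244 ≥ 168) but not at 3 (136 < 281).

2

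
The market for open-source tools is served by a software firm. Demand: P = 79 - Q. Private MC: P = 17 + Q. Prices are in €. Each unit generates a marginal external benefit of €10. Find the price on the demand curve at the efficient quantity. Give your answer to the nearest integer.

P = €43

Social marginal cost = private MC − MEB = 7 + Q.
Set SMC = demand: 7 + Q = 79 - Q → Q* = 36.0000.
Consumer price on the demand curve at Q*: 79 − 1×36.0000 = 43.0000.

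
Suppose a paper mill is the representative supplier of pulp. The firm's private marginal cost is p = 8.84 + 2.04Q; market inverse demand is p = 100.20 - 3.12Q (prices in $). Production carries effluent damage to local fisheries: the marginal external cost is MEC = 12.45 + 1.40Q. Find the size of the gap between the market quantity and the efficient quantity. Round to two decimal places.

5.68 units

Market equilibrium (private): 8.84 + 2.04Q = 100.20 - 3.12Q → Q_m = 17.7054.
Social marginal cost = private MC + MEC = 21.29 + 3.44Q.
Set SMC = demand: 21.29 + 3.44Q = 100.20 - 3.12Q → Q* = 12.0290.
Gap = |17.7054 − 12.0290| = 5.6764.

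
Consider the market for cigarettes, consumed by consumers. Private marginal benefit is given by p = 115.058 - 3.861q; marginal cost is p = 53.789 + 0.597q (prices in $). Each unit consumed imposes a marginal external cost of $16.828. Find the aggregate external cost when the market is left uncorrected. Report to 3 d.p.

Market equilibrium (private): 53.789 + 0.597q = 115.058 - 3.861q → q_m = 13.7436.
Total external cost = MEC × q_m = 16.828 × 13.7436 = 231.2773.

$231.277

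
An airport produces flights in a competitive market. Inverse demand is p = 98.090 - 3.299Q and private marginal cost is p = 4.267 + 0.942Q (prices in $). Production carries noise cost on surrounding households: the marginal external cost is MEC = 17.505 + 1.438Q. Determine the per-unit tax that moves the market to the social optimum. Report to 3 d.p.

Social marginal cost = private MC + MEC = 21.772 + 2.380Q.
Set SMC = demand: 21.772 + 2.380Q = 98.090 - 3.299Q → Q* = 13.4386.
The Pigouvian tax equals MEC at Q*: 17.505 + 1.438×13.4386 = 36.8297.

tax = $36.830 per unit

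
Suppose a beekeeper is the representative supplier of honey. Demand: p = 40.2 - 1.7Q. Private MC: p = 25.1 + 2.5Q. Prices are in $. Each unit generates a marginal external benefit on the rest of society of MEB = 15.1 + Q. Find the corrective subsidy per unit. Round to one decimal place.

Social marginal cost = private MC − MEB = 10.0 + 1.5Q.
Set SMC = demand: 10.0 + 1.5Q = 40.2 - 1.7Q → Q* = 9.4375.
The Pigouvian subsidy equals MEB at Q*: 15.1 + 1.0×9.4375 = 24.5375.

subsidy = $24.5 per unit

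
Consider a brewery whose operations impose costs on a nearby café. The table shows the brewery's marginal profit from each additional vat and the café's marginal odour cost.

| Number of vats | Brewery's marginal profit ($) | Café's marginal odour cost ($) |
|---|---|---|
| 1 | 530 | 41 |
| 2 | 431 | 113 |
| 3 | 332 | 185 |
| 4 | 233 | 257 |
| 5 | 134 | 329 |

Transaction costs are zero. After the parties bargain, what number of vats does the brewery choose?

3

Bargaining reaches the level where marginal profit last exceeds marginal odour cost.
That holds through level 3 (332 ≥ 185) but not at 4 (233 < 257).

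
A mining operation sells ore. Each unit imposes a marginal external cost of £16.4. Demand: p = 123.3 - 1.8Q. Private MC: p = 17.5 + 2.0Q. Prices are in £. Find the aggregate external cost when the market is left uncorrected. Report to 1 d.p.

Market equilibrium (private): 17.5 + 2.0Q = 123.3 - 1.8Q → Q_m = 27.8421.
Total external cost = MEC × Q_m = 16.4 × 27.8421 = 456.6104.

£456.6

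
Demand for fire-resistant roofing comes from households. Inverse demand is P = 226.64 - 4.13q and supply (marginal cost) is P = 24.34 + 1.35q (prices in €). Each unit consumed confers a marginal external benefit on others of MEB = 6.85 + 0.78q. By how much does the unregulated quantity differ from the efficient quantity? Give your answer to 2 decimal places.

Market equilibrium (private): 24.34 + 1.35q = 226.64 - 4.13q → q_m = 36.9161.
Social marginal benefit = demand + MEB = 233.49 - 3.35q.
Set SMB = MC: 233.49 - 3.35q = 24.34 + 1.35q → q* = 44.5000.
Gap = |36.9161 − 44.5000| = 7.5839.

7.58 units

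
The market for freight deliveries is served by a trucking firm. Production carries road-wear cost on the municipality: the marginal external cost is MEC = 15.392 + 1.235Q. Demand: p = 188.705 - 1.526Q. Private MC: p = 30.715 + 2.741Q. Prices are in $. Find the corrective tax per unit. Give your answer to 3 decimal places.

tax = $47.400 per unit

Social marginal cost = private MC + MEC = 46.107 + 3.976Q.
Set SMC = demand: 46.107 + 3.976Q = 188.705 - 1.526Q → Q* = 25.9175.
The Pigouvian tax equals MEC at Q*: 15.392 + 1.235×25.9175 = 47.4001.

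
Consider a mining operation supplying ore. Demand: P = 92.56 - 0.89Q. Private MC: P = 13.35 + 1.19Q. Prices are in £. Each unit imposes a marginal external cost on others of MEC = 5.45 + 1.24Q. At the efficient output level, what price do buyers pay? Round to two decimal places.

P = £72.79

Social marginal cost = private MC + MEC = 18.80 + 2.43Q.
Set SMC = demand: 18.80 + 2.43Q = 92.56 - 0.89Q → Q* = 22.2169.
Consumer price on the demand curve at Q*: 92.56 − 0.89×22.2169 = 72.7870.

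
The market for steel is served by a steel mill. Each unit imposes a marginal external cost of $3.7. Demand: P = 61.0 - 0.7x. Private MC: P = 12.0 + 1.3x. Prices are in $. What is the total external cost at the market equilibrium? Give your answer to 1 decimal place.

Market equilibrium (private): 12.0 + 1.3x = 61.0 - 0.7x → x_m = 24.5000.
Total external cost = MEC × x_m = 3.7 × 24.5000 = 90.6500.

$90.7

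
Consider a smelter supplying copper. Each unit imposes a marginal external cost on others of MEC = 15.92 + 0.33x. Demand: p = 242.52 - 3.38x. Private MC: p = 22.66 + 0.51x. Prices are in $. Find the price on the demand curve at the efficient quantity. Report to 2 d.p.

P = $79.17

Social marginal cost = private MC + MEC = 38.58 + 0.84x.
Set SMC = demand: 38.58 + 0.84x = 242.52 - 3.38x → x* = 48.3270.
Consumer price on the demand curve at x*: 242.52 − 3.38×48.3270 = 79.1747.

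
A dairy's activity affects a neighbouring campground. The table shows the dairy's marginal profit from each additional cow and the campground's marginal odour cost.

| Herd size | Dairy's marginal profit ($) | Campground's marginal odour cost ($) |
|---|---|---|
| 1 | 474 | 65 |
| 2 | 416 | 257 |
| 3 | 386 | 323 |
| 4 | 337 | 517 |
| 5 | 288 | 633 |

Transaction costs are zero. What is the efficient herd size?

Bargaining reaches the level where marginal profit last exceeds marginal odour cost.
That holds through level 3 (386 ≥ 323) but not at 4 (337 < 517).

3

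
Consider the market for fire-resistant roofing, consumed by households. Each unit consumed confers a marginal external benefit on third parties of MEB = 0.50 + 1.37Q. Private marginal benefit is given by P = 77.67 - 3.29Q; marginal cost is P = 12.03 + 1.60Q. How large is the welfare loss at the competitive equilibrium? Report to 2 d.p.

DWL = 50.69

Market equilibrium (private): 12.03 + 1.60Q = 77.67 - 3.29Q → Q_m = 13.4233.
Social marginal benefit = demand + MEB = 78.17 - 1.92Q.
Set SMB = MC: 78.17 - 1.92Q = 12.03 + 1.60Q → Q* = 18.7898.
Between Q* and Q_m the wedge SMB − MC runs linearly from 0 to MEB(Q_m), so the loss is a triangle.
DWL = ½ × 5.3665 × 18.8899 = 50.6863.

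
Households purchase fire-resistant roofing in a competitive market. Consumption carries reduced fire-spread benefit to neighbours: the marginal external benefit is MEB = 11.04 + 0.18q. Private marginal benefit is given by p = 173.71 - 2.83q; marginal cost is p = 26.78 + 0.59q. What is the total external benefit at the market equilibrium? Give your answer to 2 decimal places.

Market equilibrium (private): 26.78 + 0.59q = 173.71 - 2.83q → q_m = 42.9620.
Total external benefit = ∫₀^{q_m} (11.04 + 0.18q) dq = 11.04×42.9620 + ½×0.18×42.9620² = 640.4165.

640.42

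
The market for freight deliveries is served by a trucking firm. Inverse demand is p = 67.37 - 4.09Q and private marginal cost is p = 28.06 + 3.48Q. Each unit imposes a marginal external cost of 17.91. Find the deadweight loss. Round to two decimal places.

DWL = 21.19

Market equilibrium (private): 28.06 + 3.48Q = 67.37 - 4.09Q → Q_m = 5.1929.
Social marginal cost = private MC + MEC = 45.97 + 3.48Q.
Set SMC = demand: 45.97 + 3.48Q = 67.37 - 4.09Q → Q* = 2.8269.
The loss is the area between SMC and demand from Q* to Q_m; with linear curves that's a triangle of height MEC(Q_m).
DWL = ½ × 2.3660 × 17.9100 = 21.1875.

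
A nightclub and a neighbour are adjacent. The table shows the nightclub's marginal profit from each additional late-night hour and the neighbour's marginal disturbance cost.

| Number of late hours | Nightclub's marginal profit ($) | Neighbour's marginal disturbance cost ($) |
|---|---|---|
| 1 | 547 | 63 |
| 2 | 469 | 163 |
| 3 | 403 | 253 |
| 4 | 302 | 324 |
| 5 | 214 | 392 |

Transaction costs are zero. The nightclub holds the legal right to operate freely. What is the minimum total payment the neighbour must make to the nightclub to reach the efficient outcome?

$516

Left alone the nightclub would choose level 5 (marginal profit stays positive).
Efficient level: k* = 3 (marginal profit ≥ marginal disturbance cost through 3).
The neighbour must at least cover the nightclub's forgone profit from cutting 5→3: 302 + 214 = 516.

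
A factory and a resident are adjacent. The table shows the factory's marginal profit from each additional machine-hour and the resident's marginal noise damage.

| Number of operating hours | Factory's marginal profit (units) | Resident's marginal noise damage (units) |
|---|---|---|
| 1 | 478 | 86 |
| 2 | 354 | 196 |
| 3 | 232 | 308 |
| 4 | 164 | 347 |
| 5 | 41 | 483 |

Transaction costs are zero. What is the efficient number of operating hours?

Bargaining reaches the level where marginal profit last exceeds marginal noise damage.
That holds through level 2 (354 ≥ 196) but not at 3 (232 < 308).

2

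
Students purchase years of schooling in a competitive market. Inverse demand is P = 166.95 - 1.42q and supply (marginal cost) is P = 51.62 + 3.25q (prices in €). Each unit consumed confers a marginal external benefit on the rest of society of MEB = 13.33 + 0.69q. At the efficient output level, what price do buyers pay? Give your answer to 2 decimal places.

Social marginal benefit = demand + MEB = 180.28 - 0.73q.
Set SMB = MC: 180.28 - 0.73q = 51.62 + 3.25q → q* = 32.3266.
Consumer price on the demand curve at q*: 166.95 − 1.42×32.3266 = 121.0462.

P = €121.05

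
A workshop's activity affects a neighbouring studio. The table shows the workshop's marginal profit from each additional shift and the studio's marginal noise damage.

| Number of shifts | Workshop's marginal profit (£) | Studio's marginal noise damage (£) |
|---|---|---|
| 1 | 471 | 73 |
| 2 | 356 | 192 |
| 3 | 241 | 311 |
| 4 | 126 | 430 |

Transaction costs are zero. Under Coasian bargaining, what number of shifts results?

Bargaining reaches the level where marginal profit last exceeds marginal noise damage.
That holds through level 2 (356 ≥ 192) but not at 3 (241 < 311).

2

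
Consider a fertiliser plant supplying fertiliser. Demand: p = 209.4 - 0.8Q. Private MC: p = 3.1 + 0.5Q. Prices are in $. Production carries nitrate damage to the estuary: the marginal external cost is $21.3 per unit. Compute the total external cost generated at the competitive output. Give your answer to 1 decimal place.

Market equilibrium (private): 3.1 + 0.5Q = 209.4 - 0.8Q → Q_m = 158.6923.
Total external cost = MEC × Q_m = 21.3 × 158.6923 = 3380.1460.

$3380.1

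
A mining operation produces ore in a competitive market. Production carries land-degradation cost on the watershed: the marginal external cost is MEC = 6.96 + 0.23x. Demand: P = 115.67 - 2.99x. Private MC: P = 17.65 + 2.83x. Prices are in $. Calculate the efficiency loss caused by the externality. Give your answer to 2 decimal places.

DWL = $9.70

Market equilibrium (private): 17.65 + 2.83x = 115.67 - 2.99x → x_m = 16.8419.
Social marginal cost = private MC + MEC = 24.61 + 3.06x.
Set SMC = demand: 24.61 + 3.06x = 115.67 - 2.99x → x* = 15.0512.
The loss is the area between SMC and demand from x* to x_m; with linear curves that's a triangle of height MEC(x_m).
DWL = ½ × 1.7907 × 10.8336 = 9.6999.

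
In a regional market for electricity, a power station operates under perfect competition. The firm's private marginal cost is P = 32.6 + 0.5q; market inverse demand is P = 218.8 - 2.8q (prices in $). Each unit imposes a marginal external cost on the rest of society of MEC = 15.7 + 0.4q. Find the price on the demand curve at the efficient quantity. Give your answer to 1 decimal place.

P = $89.8

Social marginal cost = private MC + MEC = 48.3 + 0.9q.
Set SMC = demand: 48.3 + 0.9q = 218.8 - 2.8q → q* = 46.0811.
Consumer price on the demand curve at q*: 218.8 − 2.8×46.0811 = 89.7729.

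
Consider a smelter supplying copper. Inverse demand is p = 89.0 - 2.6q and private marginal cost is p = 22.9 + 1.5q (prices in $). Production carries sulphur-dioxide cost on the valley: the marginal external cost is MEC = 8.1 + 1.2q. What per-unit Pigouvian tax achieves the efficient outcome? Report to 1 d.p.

Social marginal cost = private MC + MEC = 31.0 + 2.7q.
Set SMC = demand: 31.0 + 2.7q = 89.0 - 2.6q → q* = 10.9434.
The Pigouvian tax equals MEC at q*: 8.1 + 1.2×10.9434 = 21.2321.

tax = $21.2 per unit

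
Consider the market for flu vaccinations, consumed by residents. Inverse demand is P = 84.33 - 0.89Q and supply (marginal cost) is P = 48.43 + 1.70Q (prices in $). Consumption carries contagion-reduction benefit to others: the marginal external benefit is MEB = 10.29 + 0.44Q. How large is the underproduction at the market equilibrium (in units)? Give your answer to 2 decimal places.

7.62 units

Market equilibrium (private): 48.43 + 1.70Q = 84.33 - 0.89Q → Q_m = 13.8610.
Social marginal benefit = demand + MEB = 94.62 - 0.45Q.
Set SMB = MC: 94.62 - 0.45Q = 48.43 + 1.70Q → Q* = 21.4837.
Gap = |13.8610 − 21.4837| = 7.6227.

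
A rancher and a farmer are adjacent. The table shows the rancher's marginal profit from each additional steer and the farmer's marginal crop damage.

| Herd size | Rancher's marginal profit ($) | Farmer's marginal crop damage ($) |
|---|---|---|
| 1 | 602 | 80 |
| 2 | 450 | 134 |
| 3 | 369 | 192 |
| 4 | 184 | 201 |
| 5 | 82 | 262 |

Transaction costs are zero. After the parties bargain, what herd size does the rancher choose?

3

Bargaining reaches the level where marginal profit last exceeds marginal crop damage.
That holds through level 3 (369 ≥ 192) but not at 4 (184 < 201).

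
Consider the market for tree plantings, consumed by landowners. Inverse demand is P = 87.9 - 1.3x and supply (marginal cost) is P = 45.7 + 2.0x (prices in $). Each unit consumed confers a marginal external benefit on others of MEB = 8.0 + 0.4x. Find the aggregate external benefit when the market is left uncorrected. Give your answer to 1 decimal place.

$135.0

Market equilibrium (private): 45.7 + 2.0x = 87.9 - 1.3x → x_m = 12.7879.
Total external benefit = ∫₀^{x_m} (8.0 + 0.4x) dx = 8.0×12.7879 + ½×0.4×12.7879² = 135.0093.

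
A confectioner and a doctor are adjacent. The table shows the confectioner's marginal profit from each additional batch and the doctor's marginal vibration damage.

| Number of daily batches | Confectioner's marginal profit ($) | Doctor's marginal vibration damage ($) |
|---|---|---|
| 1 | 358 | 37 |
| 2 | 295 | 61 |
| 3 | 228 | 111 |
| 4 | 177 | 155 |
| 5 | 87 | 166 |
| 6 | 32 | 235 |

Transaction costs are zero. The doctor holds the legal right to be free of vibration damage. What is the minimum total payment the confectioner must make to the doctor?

$364

Efficient level: marginal profit ≥ marginal vibration damage through level 4, so k* = 4.
With the doctor holding the right, the confectioner must at least compensate total damage at k*: 37 + 61 + 111 + 155 = 364.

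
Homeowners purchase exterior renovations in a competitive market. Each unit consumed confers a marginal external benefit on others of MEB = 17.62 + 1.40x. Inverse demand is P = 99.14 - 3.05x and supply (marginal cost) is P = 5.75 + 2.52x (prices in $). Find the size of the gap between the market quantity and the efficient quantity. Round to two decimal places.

9.85 units

Market equilibrium (private): 5.75 + 2.52x = 99.14 - 3.05x → x_m = 16.7666.
Social marginal benefit = demand + MEB = 116.76 - 1.65x.
Set SMB = MC: 116.76 - 1.65x = 5.75 + 2.52x → x* = 26.6211.
Gap = |16.7666 − 26.6211| = 9.8545.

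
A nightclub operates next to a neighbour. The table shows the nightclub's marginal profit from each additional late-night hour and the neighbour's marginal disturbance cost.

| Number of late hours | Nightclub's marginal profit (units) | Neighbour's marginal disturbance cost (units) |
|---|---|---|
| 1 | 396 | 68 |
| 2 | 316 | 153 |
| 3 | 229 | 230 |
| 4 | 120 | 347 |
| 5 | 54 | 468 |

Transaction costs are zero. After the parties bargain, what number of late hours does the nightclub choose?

2

Bargaining reaches the level where marginal profit last exceeds marginal disturbance cost.
That holds through level 2 (316 ≥ 153) but not at 3 (229 < 230).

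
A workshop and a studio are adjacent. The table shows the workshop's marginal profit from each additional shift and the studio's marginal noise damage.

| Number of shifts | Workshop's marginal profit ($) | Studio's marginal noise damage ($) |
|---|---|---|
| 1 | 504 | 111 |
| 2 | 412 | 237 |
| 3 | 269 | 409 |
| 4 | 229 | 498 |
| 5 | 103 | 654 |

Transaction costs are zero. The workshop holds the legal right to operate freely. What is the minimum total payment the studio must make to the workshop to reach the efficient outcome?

Left alone the workshop would choose level 5 (marginal profit stays positive).
Efficient level: k* = 2 (marginal profit ≥ marginal noise damage through 2).
The studio must at least cover the workshop's forgone profit from cutting 5→2: 269 + 229 + 103 = 601.

$601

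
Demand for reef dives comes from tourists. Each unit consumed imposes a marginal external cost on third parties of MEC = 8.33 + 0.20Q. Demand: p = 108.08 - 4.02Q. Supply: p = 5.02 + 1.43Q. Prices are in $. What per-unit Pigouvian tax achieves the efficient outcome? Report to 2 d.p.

tax = $11.68 per unit

Social marginal benefit = demand − MEC = 99.75 - 4.22Q.
Set SMB = MC: 99.75 - 4.22Q = 5.02 + 1.43Q → Q* = 16.7664.
The Pigouvian tax equals MEC at Q*: 8.33 + 0.20×16.7664 = 11.6833.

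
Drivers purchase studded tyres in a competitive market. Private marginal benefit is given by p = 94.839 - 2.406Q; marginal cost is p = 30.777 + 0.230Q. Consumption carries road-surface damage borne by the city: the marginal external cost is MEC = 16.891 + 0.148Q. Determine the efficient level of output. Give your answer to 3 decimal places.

Q* = 16.944

Social marginal benefit = demand − MEC = 77.948 - 2.554Q.
Set SMB = MC: 77.948 - 2.554Q = 30.777 + 0.230Q → Q* = 16.9436.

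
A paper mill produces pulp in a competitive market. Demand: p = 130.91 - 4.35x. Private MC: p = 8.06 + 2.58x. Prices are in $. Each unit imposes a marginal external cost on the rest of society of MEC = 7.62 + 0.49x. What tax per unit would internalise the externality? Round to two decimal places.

tax = $15.23 per unit

Social marginal cost = private MC + MEC = 15.68 + 3.07x.
Set SMC = demand: 15.68 + 3.07x = 130.91 - 4.35x → x* = 15.5296.
The Pigouvian tax equals MEC at x*: 7.62 + 0.49×15.5296 = 15.2295.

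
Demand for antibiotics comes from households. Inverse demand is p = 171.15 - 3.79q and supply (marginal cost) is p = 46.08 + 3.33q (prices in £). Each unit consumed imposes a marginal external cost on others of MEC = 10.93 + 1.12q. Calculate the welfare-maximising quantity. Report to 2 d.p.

q* = 13.85

Social marginal benefit = demand − MEC = 160.22 - 4.91q.
Set SMB = MC: 160.22 - 4.91q = 46.08 + 3.33q → q* = 13.8519.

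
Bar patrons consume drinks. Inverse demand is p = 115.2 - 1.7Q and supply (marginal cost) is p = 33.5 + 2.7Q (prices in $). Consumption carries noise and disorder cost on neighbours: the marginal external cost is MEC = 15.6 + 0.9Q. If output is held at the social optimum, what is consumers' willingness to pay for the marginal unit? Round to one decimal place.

Social marginal benefit = demand − MEC = 99.6 - 2.6Q.
Set SMB = MC: 99.6 - 2.6Q = 33.5 + 2.7Q → Q* = 12.4717.
Consumer price on the demand curve at Q*: 115.2 − 1.7×12.4717 = 93.9981.

P = $94.0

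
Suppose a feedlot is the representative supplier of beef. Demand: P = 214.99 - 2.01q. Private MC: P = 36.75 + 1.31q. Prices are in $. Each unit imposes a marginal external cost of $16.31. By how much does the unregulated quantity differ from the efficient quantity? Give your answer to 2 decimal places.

Market equilibrium (private): 36.75 + 1.31q = 214.99 - 2.01q → q_m = 53.6867.
Social marginal cost = private MC + MEC = 53.06 + 1.31q.
Set SMC = demand: 53.06 + 1.31q = 214.99 - 2.01q → q* = 48.7741.
Gap = |53.6867 − 48.7741| = 4.9126.

4.91 units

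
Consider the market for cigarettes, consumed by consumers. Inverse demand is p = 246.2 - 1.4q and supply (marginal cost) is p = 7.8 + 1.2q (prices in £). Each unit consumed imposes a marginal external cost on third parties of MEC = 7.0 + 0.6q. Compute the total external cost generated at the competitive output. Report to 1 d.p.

Market equilibrium (private): 7.8 + 1.2q = 246.2 - 1.4q → q_m = 91.6923.
Total external cost = ∫₀^{q_m} (7.0 + 0.6q) dq = 7.0×91.6923 + ½×0.6×91.6923² = 3164.0895.

£3164.1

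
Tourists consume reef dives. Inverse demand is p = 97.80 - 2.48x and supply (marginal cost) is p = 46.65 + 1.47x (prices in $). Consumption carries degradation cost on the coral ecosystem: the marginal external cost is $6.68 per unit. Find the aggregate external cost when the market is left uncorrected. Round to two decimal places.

Market equilibrium (private): 46.65 + 1.47x = 97.80 - 2.48x → x_m = 12.9494.
Total external cost = MEC × x_m = 6.68 × 12.9494 = 86.5020.

$86.50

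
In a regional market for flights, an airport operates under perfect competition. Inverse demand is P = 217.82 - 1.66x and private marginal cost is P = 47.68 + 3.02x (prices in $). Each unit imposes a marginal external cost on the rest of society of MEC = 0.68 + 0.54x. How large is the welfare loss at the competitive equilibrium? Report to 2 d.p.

Market equilibrium (private): 47.68 + 3.02x = 217.82 - 1.66x → x_m = 36.3547.
Social marginal cost = private MC + MEC = 48.36 + 3.56x.
Set SMC = demand: 48.36 + 3.56x = 217.82 - 1.66x → x* = 32.4636.
Height of the DWL triangle at x_m is SMC(x_m) − demand(x_m) = MEC(x_m) = 20.3115.
DWL = ½ × 3.8911 × 20.3115 = 39.5170.

DWL = $39.52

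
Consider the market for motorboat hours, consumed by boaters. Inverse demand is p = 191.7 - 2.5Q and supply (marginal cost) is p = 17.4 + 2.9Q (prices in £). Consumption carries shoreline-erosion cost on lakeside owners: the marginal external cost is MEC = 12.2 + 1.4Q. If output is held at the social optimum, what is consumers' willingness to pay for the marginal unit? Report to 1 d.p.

P = £132.1

Social marginal benefit = demand − MEC = 179.5 - 3.9Q.
Set SMB = MC: 179.5 - 3.9Q = 17.4 + 2.9Q → Q* = 23.8382.
Consumer price on the demand curve at Q*: 191.7 − 2.5×23.8382 = 132.1045.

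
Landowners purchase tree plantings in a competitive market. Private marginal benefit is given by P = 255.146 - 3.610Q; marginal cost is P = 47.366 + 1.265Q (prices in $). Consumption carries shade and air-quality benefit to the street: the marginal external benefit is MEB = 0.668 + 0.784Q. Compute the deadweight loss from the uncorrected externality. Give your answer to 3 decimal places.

Market equilibrium (private): 47.366 + 1.265Q = 255.146 - 3.610Q → Q_m = 42.6215.
Social marginal benefit = demand + MEB = 255.814 - 2.826Q.
Set SMB = MC: 255.814 - 2.826Q = 47.366 + 1.265Q → Q* = 50.9528.
Between Q* and Q_m the wedge SMB − MC runs linearly from 0 to MEB(Q_m), so the loss is a triangle.
DWL = ½ × 8.3313 × 34.0833 = 141.9791.

DWL = $141.979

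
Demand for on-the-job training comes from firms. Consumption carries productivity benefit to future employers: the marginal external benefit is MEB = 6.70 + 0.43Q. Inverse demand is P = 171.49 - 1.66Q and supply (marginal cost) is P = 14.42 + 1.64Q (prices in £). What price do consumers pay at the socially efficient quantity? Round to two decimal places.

P = £76.77

Social marginal benefit = demand + MEB = 178.19 - 1.23Q.
Set SMB = MC: 178.19 - 1.23Q = 14.42 + 1.64Q → Q* = 57.0627.
Consumer price on the demand curve at Q*: 171.49 − 1.66×57.0627 = 76.7659.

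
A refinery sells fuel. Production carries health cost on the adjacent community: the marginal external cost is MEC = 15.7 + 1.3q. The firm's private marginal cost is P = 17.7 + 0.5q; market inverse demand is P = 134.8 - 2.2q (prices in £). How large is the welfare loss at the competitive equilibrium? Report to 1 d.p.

DWL = £649.5

Market equilibrium (private): 17.7 + 0.5q = 134.8 - 2.2q → q_m = 43.3704.
Social marginal cost = private MC + MEC = 33.4 + 1.8q.
Set SMC = demand: 33.4 + 1.8q = 134.8 - 2.2q → q* = 25.3500.
Between q* and q_m the wedge SMC − demand runs linearly from 0 to MEC(q_m), so the loss is a triangle.
DWL = ½ × 18.0204 × 72.0815 = 649.4687.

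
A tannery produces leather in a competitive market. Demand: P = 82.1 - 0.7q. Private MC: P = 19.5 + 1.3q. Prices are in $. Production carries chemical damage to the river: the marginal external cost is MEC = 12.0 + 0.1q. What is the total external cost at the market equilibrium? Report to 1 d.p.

$424.6

Market equilibrium (private): 19.5 + 1.3q = 82.1 - 0.7q → q_m = 31.3000.
Total external cost = ∫₀^{q_m} (12.0 + 0.1q) dq = 12.0×31.3000 + ½×0.1×31.3000² = 424.5845.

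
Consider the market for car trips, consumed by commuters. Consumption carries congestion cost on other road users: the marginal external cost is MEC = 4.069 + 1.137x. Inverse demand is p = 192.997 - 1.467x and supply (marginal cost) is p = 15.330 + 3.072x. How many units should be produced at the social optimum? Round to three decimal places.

Social marginal benefit = demand − MEC = 188.928 - 2.604x.
Set SMB = MC: 188.928 - 2.604x = 15.330 + 3.072x → x* = 30.5846.

x* = 30.585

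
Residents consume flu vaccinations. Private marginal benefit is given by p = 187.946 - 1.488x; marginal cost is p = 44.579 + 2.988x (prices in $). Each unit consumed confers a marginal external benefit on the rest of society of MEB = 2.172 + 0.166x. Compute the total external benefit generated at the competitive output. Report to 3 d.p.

Market equilibrium (private): 44.579 + 2.988x = 187.946 - 1.488x → x_m = 32.0302.
Total external benefit = ∫₀^{x_m} (2.172 + 0.166x) dx = 2.172×32.0302 + ½×0.166×32.0302² = 154.7221.

$154.722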